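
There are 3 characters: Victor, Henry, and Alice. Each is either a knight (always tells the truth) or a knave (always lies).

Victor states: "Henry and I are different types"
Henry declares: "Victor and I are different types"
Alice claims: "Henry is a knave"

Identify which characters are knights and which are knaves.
Victor is a knave.
Henry is a knave.
Alice is a knight.

Verification:
- Victor (knave) says "Henry and I are different types" - this is FALSE (a lie) because Victor is a knave and Henry is a knave.
- Henry (knave) says "Victor and I are different types" - this is FALSE (a lie) because Henry is a knave and Victor is a knave.
- Alice (knight) says "Henry is a knave" - this is TRUE because Henry is a knave.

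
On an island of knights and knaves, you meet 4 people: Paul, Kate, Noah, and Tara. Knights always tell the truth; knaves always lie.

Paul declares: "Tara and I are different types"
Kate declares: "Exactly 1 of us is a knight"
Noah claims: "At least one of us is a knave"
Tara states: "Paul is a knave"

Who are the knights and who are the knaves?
Paul is a knight.
Kate is a knave.
Noah is a knight.
Tara is a knave.

Verification:
- Paul (knight) says "Tara and I are different types" - this is TRUE because Paul is a knight and Tara is a knave.
- Kate (knave) says "Exactly 1 of us is a knight" - this is FALSE (a lie) because there are 2 knights.
- Noah (knight) says "At least one of us is a knave" - this is TRUE because Kate and Tara are knaves.
- Tara (knave) says "Paul is a knave" - this is FALSE (a lie) because Paul is a knight.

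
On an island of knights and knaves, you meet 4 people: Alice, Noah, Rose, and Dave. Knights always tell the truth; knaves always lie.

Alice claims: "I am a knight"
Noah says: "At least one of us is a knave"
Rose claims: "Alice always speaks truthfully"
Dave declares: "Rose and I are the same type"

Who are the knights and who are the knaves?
Alice is a knight.
Noah is a knight.
Rose is a knight.
Dave is a knave.

Verification:
- Alice (knight) says "I am a knight" - this is TRUE because Alice is a knight.
- Noah (knight) says "At least one of us is a knave" - this is TRUE because Dave is a knave.
- Rose (knight) says "Alice always speaks truthfully" - this is TRUE because Alice is a knight.
- Dave (knave) says "Rose and I are the same type" - this is FALSE (a lie) because Dave is a knave and Rose is a knight.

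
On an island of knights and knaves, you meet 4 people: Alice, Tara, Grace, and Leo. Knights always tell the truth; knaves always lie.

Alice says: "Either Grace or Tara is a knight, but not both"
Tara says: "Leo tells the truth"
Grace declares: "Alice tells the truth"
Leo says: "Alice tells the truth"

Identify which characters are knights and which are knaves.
Alice is a knave.
Tara is a knave.
Grace is a knave.
Leo is a knave.

Verification:
- Alice (knave) says "Either Grace or Tara is a knight, but not both" - this is FALSE (a lie) because Grace is a knave and Tara is a knave.
- Tara (knave) says "Leo tells the truth" - this is FALSE (a lie) because Leo is a knave.
- Grace (knave) says "Alice tells the truth" - this is FALSE (a lie) because Alice is a knave.
- Leo (knave) says "Alice tells the truth" - this is FALSE (a lie) because Alice is a knave.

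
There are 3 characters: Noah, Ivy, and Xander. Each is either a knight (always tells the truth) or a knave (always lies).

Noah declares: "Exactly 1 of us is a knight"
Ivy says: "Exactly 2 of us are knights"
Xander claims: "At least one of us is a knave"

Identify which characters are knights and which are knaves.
Noah is a knave.
Ivy is a knight.
Xander is a knight.

Verification:
- Noah (knave) says "Exactly 1 of us is a knight" - this is FALSE (a lie) because there are 2 knights.
- Ivy (knight) says "Exactly 2 of us are knights" - this is TRUE because there are 2 knights.
- Xander (knight) says "At least one of us is a knave" - this is TRUE because Noah is a knave.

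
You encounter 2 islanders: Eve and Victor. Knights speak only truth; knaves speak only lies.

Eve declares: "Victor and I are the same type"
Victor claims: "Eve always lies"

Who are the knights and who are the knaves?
Eve is a knave.
Victor is a knight.

Verification:
- Eve (knave) says "Victor and I are the same type" - this is FALSE (a lie) because Eve is a knave and Victor is a knight.
- Victor (knight) says "Eve always lies" - this is TRUE because Eve is a knave.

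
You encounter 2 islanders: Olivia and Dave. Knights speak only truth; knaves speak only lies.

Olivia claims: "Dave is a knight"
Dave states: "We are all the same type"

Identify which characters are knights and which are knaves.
Olivia is a knight.
Dave is a knight.

Verification:
- Olivia (knight) says "Dave is a knight" - this is TRUE because Dave is a knight.
- Dave (knight) says "We are all the same type" - this is TRUE because Olivia and Dave are knights.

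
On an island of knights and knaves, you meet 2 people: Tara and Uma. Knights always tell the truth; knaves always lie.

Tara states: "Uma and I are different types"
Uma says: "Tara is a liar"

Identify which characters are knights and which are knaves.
Tara is a knight.
Uma is a knave.

Verification:
- Tara (knight) says "Uma and I are different types" - this is TRUE because Tara is a knight and Uma is a knave.
- Uma (knave) says "Tara is a liar" - this is FALSE (a lie) because Tara is a knight.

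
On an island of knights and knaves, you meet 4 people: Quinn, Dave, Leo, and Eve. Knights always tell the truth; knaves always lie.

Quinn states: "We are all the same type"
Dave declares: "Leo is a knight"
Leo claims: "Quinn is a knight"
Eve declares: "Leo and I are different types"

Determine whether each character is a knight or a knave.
Quinn is a knave.
Dave is a knave.
Leo is a knave.
Eve is a knight.

Verification:
- Quinn (knave) says "We are all the same type" - this is FALSE (a lie) because Eve is a knight and Quinn, Dave, and Leo are knaves.
- Dave (knave) says "Leo is a knight" - this is FALSE (a lie) because Leo is a knave.
- Leo (knave) says "Quinn is a knight" - this is FALSE (a lie) because Quinn is a knave.
- Eve (knight) says "Leo and I are different types" - this is TRUE because Eve is a knight and Leo is a knave.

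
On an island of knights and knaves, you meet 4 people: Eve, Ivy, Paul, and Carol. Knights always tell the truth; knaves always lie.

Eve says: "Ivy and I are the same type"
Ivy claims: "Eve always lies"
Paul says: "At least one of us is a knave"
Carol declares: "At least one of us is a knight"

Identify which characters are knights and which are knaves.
Eve is a knave.
Ivy is a knight.
Paul is a knight.
Carol is a knight.

Verification:
- Eve (knave) says "Ivy and I are the same type" - this is FALSE (a lie) because Eve is a knave and Ivy is a knight.
- Ivy (knight) says "Eve always lies" - this is TRUE because Eve is a knave.
- Paul (knight) says "At least one of us is a knave" - this is TRUE because Eve is a knave.
- Carol (knight) says "At least one of us is a knight" - this is TRUE because Ivy, Paul, and Carol are knights.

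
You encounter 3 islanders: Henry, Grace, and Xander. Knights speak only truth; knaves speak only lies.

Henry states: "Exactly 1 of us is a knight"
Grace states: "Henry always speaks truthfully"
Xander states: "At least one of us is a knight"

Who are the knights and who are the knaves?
Henry is a knave.
Grace is a knave.
Xander is a knave.

Verification:
- Henry (knave) says "Exactly 1 of us is a knight" - this is FALSE (a lie) because there are 0 knights.
- Grace (knave) says "Henry always speaks truthfully" - this is FALSE (a lie) because Henry is a knave.
- Xander (knave) says "At least one of us is a knight" - this is FALSE (a lie) because no one is a knight.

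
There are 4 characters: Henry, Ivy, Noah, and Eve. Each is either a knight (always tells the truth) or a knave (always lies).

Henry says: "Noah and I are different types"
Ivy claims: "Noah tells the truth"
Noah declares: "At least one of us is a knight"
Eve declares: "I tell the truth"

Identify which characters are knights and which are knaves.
Henry is a knave.
Ivy is a knave.
Noah is a knave.
Eve is a knave.

Verification:
- Henry (knave) says "Noah and I are different types" - this is FALSE (a lie) because Henry is a knave and Noah is a knave.
- Ivy (knave) says "Noah tells the truth" - this is FALSE (a lie) because Noah is a knave.
- Noah (knave) says "At least one of us is a knight" - this is FALSE (a lie) because no one is a knight.
- Eve (knave) says "I tell the truth" - this is FALSE (a lie) because Eve is a knave.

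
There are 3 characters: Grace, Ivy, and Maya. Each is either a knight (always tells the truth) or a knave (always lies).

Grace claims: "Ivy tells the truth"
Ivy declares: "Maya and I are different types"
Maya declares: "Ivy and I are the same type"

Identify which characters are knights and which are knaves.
Grace is a knight.
Ivy is a knight.
Maya is a knave.

Verification:
- Grace (knight) says "Ivy tells the truth" - this is TRUE because Ivy is a knight.
- Ivy (knight) says "Maya and I are different types" - this is TRUE because Ivy is a knight and Maya is a knave.
- Maya (knave) says "Ivy and I are the same type" - this is FALSE (a lie) because Maya is a knave and Ivy is a knight.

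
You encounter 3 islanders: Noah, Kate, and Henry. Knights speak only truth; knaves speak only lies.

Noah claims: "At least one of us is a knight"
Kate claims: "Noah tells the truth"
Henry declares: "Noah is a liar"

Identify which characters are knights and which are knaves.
Noah is a knight.
Kate is a knight.
Henry is a knave.

Verification:
- Noah (knight) says "At least one of us is a knight" - this is TRUE because Noah and Kate are knights.
- Kate (knight) says "Noah tells the truth" - this is TRUE because Noah is a knight.
- Henry (knave) says "Noah is a liar" - this is FALSE (a lie) because Noah is a knight.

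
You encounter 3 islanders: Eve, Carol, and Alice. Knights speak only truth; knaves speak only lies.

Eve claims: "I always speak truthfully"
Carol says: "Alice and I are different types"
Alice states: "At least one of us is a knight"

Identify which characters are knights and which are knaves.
Eve is a knave.
Carol is a knave.
Alice is a knave.

Verification:
- Eve (knave) says "I always speak truthfully" - this is FALSE (a lie) because Eve is a knave.
- Carol (knave) says "Alice and I are different types" - this is FALSE (a lie) because Carol is a knave and Alice is a knave.
- Alice (knave) says "At least one of us is a knight" - this is FALSE (a lie) because no one is a knight.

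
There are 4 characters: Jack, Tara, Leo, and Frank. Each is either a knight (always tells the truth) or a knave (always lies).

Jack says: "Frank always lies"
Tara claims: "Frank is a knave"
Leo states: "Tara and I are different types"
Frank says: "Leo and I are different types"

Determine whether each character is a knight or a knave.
Jack is a knave.
Tara is a knave.
Leo is a knave.
Frank is a knight.

Verification:
- Jack (knave) says "Frank always lies" - this is FALSE (a lie) because Frank is a knight.
- Tara (knave) says "Frank is a knave" - this is FALSE (a lie) because Frank is a knight.
- Leo (knave) says "Tara and I are different types" - this is FALSE (a lie) because Leo is a knave and Tara is a knave.
- Frank (knight) says "Leo and I are different types" - this is TRUE because Frank is a knight and Leo is a knave.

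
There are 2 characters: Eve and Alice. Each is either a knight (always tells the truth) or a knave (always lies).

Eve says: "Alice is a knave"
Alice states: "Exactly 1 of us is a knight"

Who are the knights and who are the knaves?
Eve is a knave.
Alice is a knight.

Verification:
- Eve (knave) says "Alice is a knave" - this is FALSE (a lie) because Alice is a knight.
- Alice (knight) says "Exactly 1 of us is a knight" - this is TRUE because there are 1 knights.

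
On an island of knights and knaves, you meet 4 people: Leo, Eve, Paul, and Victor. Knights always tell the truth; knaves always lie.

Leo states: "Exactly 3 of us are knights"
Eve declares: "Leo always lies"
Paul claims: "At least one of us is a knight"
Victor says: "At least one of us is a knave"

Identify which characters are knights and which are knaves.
Leo is a knight.
Eve is a knave.
Paul is a knight.
Victor is a knight.

Verification:
- Leo (knight) says "Exactly 3 of us are knights" - this is TRUE because there are 3 knights.
- Eve (knave) says "Leo always lies" - this is FALSE (a lie) because Leo is a knight.
- Paul (knight) says "At least one of us is a knight" - this is TRUE because Leo, Paul, and Victor are knights.
- Victor (knight) says "At least one of us is a knave" - this is TRUE because Eve is a knave.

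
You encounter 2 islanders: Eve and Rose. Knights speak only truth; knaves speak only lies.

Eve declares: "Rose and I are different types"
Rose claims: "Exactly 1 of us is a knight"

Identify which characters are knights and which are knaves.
Eve is a knave.
Rose is a knave.

Verification:
- Eve (knave) says "Rose and I are different types" - this is FALSE (a lie) because Eve is a knave and Rose is a knave.
- Rose (knave) says "Exactly 1 of us is a knight" - this is FALSE (a lie) because there are 0 knights.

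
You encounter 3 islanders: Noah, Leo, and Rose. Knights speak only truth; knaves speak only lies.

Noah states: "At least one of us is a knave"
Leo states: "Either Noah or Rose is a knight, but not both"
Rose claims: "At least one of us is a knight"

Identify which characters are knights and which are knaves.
Noah is a knight.
Leo is a knave.
Rose is a knight.

Verification:
- Noah (knight) says "At least one of us is a knave" - this is TRUE because Leo is a knave.
- Leo (knave) says "Either Noah or Rose is a knight, but not both" - this is FALSE (a lie) because Noah is a knight and Rose is a knight.
- Rose (knight) says "At least one of us is a knight" - this is TRUE because Noah and Rose are knights.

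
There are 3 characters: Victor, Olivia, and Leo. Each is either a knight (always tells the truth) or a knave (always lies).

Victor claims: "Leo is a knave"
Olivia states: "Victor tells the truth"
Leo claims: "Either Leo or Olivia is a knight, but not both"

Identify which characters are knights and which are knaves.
Victor is a knave.
Olivia is a knave.
Leo is a knight.

Verification:
- Victor (knave) says "Leo is a knave" - this is FALSE (a lie) because Leo is a knight.
- Olivia (knave) says "Victor tells the truth" - this is FALSE (a lie) because Victor is a knave.
- Leo (knight) says "Either Leo or Olivia is a knight, but not both" - this is TRUE because Leo is a knight and Olivia is a knave.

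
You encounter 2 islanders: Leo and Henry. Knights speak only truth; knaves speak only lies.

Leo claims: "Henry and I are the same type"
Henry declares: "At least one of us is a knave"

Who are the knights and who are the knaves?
Leo is a knave.
Henry is a knight.

Verification:
- Leo (knave) says "Henry and I are the same type" - this is FALSE (a lie) because Leo is a knave and Henry is a knight.
- Henry (knight) says "At least one of us is a knave" - this is TRUE because Leo is a knave.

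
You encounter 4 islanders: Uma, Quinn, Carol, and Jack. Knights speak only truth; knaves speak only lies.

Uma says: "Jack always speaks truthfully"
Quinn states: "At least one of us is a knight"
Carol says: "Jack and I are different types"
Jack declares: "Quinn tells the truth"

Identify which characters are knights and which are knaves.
Uma is a knave.
Quinn is a knave.
Carol is a knave.
Jack is a knave.

Verification:
- Uma (knave) says "Jack always speaks truthfully" - this is FALSE (a lie) because Jack is a knave.
- Quinn (knave) says "At least one of us is a knight" - this is FALSE (a lie) because no one is a knight.
- Carol (knave) says "Jack and I are different types" - this is FALSE (a lie) because Carol is a knave and Jack is a knave.
- Jack (knave) says "Quinn tells the truth" - this is FALSE (a lie) because Quinn is a knave.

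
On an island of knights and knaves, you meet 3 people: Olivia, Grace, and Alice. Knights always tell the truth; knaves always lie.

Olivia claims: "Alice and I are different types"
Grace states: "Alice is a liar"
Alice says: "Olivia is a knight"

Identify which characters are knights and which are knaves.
Olivia is a knave.
Grace is a knight.
Alice is a knave.

Verification:
- Olivia (knave) says "Alice and I are different types" - this is FALSE (a lie) because Olivia is a knave and Alice is a knave.
- Grace (knight) says "Alice is a liar" - this is TRUE because Alice is a knave.
- Alice (knave) says "Olivia is a knight" - this is FALSE (a lie) because Olivia is a knave.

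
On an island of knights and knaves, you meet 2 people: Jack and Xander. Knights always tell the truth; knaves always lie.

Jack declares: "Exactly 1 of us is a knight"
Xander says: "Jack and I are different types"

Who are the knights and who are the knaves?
Jack is a knave.
Xander is a knave.

Verification:
- Jack (knave) says "Exactly 1 of us is a knight" - this is FALSE (a lie) because there are 0 knights.
- Xander (knave) says "Jack and I are different types" - this is FALSE (a lie) because Xander is a knave and Jack is a knave.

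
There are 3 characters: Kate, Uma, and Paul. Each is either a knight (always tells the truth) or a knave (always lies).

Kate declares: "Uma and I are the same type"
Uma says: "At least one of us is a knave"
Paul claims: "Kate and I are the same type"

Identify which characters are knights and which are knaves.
Kate is a knight.
Uma is a knight.
Paul is a knave.

Verification:
- Kate (knight) says "Uma and I are the same type" - this is TRUE because Kate is a knight and Uma is a knight.
- Uma (knight) says "At least one of us is a knave" - this is TRUE because Paul is a knave.
- Paul (knave) says "Kate and I are the same type" - this is FALSE (a lie) because Paul is a knave and Kate is a knight.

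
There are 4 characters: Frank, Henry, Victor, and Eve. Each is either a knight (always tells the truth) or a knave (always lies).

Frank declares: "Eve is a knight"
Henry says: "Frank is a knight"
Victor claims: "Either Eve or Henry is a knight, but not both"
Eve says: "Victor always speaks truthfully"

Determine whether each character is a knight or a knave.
Frank is a knave.
Henry is a knave.
Victor is a knave.
Eve is a knave.

Verification:
- Frank (knave) says "Eve is a knight" - this is FALSE (a lie) because Eve is a knave.
- Henry (knave) says "Frank is a knight" - this is FALSE (a lie) because Frank is a knave.
- Victor (knave) says "Either Eve or Henry is a knight, but not both" - this is FALSE (a lie) because Eve is a knave and Henry is a knave.
- Eve (knave) says "Victor always speaks truthfully" - this is FALSE (a lie) because Victor is a knave.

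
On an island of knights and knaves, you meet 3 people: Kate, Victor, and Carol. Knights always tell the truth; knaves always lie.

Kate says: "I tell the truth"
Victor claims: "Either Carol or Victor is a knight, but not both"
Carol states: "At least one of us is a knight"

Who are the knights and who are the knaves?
Kate is a knave.
Victor is a knave.
Carol is a knave.

Verification:
- Kate (knave) says "I tell the truth" - this is FALSE (a lie) because Kate is a knave.
- Victor (knave) says "Either Carol or Victor is a knight, but not both" - this is FALSE (a lie) because Carol is a knave and Victor is a knave.
- Carol (knave) says "At least one of us is a knight" - this is FALSE (a lie) because no one is a knight.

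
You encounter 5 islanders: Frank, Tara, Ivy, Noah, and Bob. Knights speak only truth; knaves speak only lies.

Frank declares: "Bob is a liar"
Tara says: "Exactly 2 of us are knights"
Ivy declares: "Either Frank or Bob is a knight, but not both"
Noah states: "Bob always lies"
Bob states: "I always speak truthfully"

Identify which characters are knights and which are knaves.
Frank is a knight.
Tara is a knave.
Ivy is a knight.
Noah is a knight.
Bob is a knave.

Verification:
- Frank (knight) says "Bob is a liar" - this is TRUE because Bob is a knave.
- Tara (knave) says "Exactly 2 of us are knights" - this is FALSE (a lie) because there are 3 knights.
- Ivy (knight) says "Either Frank or Bob is a knight, but not both" - this is TRUE because Frank is a knight and Bob is a knave.
- Noah (knight) says "Bob always lies" - this is TRUE because Bob is a knave.
- Bob (knave) says "I always speak truthfully" - this is FALSE (a lie) because Bob is a knave.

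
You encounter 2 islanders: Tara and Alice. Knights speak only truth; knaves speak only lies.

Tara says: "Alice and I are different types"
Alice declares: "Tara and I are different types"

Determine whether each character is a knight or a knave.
Tara is a knave.
Alice is a knave.

Verification:
- Tara (knave) says "Alice and I are different types" - this is FALSE (a lie) because Tara is a knave and Alice is a knave.
- Alice (knave) says "Tara and I are different types" - this is FALSE (a lie) because Alice is a knave and Tara is a knave.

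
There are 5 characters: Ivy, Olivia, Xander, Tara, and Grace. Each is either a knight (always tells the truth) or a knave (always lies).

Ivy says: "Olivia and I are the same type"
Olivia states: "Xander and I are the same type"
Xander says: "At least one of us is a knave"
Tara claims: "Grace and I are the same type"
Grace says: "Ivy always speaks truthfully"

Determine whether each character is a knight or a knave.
Ivy is a knight.
Olivia is a knight.
Xander is a knight.
Tara is a knave.
Grace is a knight.

Verification:
- Ivy (knight) says "Olivia and I are the same type" - this is TRUE because Ivy is a knight and Olivia is a knight.
- Olivia (knight) says "Xander and I are the same type" - this is TRUE because Olivia is a knight and Xander is a knight.
- Xander (knight) says "At least one of us is a knave" - this is TRUE because Tara is a knave.
- Tara (knave) says "Grace and I are the same type" - this is FALSE (a lie) because Tara is a knave and Grace is a knight.
- Grace (knight) says "Ivy always speaks truthfully" - this is TRUE because Ivy is a knight.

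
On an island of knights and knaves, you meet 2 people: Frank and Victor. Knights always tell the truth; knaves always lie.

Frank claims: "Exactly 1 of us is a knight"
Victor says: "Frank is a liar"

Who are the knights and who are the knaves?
Frank is a knight.
Victor is a knave.

Verification:
- Frank (knight) says "Exactly 1 of us is a knight" - this is TRUE because there are 1 knights.
- Victor (knave) says "Frank is a liar" - this is FALSE (a lie) because Frank is a knight.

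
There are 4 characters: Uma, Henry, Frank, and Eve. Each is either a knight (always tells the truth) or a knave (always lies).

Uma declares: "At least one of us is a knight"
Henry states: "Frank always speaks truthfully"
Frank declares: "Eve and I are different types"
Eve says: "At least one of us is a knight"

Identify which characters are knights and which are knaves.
Uma is a knave.
Henry is a knave.
Frank is a knave.
Eve is a knave.

Verification:
- Uma (knave) says "At least one of us is a knight" - this is FALSE (a lie) because no one is a knight.
- Henry (knave) says "Frank always speaks truthfully" - this is FALSE (a lie) because Frank is a knave.
- Frank (knave) says "Eve and I are different types" - this is FALSE (a lie) because Frank is a knave and Eve is a knave.
- Eve (knave) says "At least one of us is a knight" - this is FALSE (a lie) because no one is a knight.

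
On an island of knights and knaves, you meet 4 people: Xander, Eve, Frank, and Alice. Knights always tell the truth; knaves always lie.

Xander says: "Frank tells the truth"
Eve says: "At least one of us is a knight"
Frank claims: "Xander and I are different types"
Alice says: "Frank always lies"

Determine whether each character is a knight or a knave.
Xander is a knave.
Eve is a knight.
Frank is a knave.
Alice is a knight.

Verification:
- Xander (knave) says "Frank tells the truth" - this is FALSE (a lie) because Frank is a knave.
- Eve (knight) says "At least one of us is a knight" - this is TRUE because Eve and Alice are knights.
- Frank (knave) says "Xander and I are different types" - this is FALSE (a lie) because Frank is a knave and Xander is a knave.
- Alice (knight) says "Frank always lies" - this is TRUE because Frank is a knave.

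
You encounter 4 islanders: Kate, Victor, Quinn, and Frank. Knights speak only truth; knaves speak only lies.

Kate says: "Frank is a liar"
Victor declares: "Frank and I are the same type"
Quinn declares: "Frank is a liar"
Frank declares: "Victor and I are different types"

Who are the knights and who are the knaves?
Kate is a knave.
Victor is a knave.
Quinn is a knave.
Frank is a knight.

Verification:
- Kate (knave) says "Frank is a liar" - this is FALSE (a lie) because Frank is a knight.
- Victor (knave) says "Frank and I are the same type" - this is FALSE (a lie) because Victor is a knave and Frank is a knight.
- Quinn (knave) says "Frank is a liar" - this is FALSE (a lie) because Frank is a knight.
- Frank (knight) says "Victor and I are different types" - this is TRUE because Frank is a knight and Victor is a knave.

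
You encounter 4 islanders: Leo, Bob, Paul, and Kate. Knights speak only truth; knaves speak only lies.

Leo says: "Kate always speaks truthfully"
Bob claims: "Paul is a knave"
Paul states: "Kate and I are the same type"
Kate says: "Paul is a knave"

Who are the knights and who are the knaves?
Leo is a knight.
Bob is a knight.
Paul is a knave.
Kate is a knight.

Verification:
- Leo (knight) says "Kate always speaks truthfully" - this is TRUE because Kate is a knight.
- Bob (knight) says "Paul is a knave" - this is TRUE because Paul is a knave.
- Paul (knave) says "Kate and I are the same type" - this is FALSE (a lie) because Paul is a knave and Kate is a knight.
- Kate (knight) says "Paul is a knave" - this is TRUE because Paul is a knave.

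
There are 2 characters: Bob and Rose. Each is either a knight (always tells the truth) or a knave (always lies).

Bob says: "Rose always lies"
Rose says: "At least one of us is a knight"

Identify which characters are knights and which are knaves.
Bob is a knave.
Rose is a knight.

Verification:
- Bob (knave) says "Rose always lies" - this is FALSE (a lie) because Rose is a knight.
- Rose (knight) says "At least one of us is a knight" - this is TRUE because Rose is a knight.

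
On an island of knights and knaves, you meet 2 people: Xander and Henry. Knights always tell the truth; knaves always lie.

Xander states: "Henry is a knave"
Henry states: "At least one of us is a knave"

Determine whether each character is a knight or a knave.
Xander is a knave.
Henry is a knight.

Verification:
- Xander (knave) says "Henry is a knave" - this is FALSE (a lie) because Henry is a knight.
- Henry (knight) says "At least one of us is a knave" - this is TRUE because Xander is a knave.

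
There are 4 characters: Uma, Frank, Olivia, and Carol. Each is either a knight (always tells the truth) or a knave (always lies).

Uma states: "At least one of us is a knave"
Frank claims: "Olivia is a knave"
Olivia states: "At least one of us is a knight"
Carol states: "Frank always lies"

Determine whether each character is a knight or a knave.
Uma is a knight.
Frank is a knave.
Olivia is a knight.
Carol is a knight.

Verification:
- Uma (knight) says "At least one of us is a knave" - this is TRUE because Frank is a knave.
- Frank (knave) says "Olivia is a knave" - this is FALSE (a lie) because Olivia is a knight.
- Olivia (knight) says "At least one of us is a knight" - this is TRUE because Uma, Olivia, and Carol are knights.
- Carol (knight) says "Frank always lies" - this is TRUE because Frank is a knave.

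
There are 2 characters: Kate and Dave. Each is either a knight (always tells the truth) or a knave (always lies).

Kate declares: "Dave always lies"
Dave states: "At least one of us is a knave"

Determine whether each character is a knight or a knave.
Kate is a knave.
Dave is a knight.

Verification:
- Kate (knave) says "Dave always lies" - this is FALSE (a lie) because Dave is a knight.
- Dave (knight) says "At least one of us is a knave" - this is TRUE because Kate is a knave.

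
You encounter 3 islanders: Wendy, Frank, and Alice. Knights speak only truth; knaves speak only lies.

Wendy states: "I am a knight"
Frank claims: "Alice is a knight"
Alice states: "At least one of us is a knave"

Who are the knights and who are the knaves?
Wendy is a knave.
Frank is a knight.
Alice is a knight.

Verification:
- Wendy (knave) says "I am a knight" - this is FALSE (a lie) because Wendy is a knave.
- Frank (knight) says "Alice is a knight" - this is TRUE because Alice is a knight.
- Alice (knight) says "At least one of us is a knave" - this is TRUE because Wendy is a knave.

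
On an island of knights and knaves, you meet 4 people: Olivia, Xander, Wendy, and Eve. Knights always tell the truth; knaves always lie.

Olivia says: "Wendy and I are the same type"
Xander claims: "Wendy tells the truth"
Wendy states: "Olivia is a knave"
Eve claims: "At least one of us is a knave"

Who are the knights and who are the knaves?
Olivia is a knave.
Xander is a knight.
Wendy is a knight.
Eve is a knight.

Verification:
- Olivia (knave) says "Wendy and I are the same type" - this is FALSE (a lie) because Olivia is a knave and Wendy is a knight.
- Xander (knight) says "Wendy tells the truth" - this is TRUE because Wendy is a knight.
- Wendy (knight) says "Olivia is a knave" - this is TRUE because Olivia is a knave.
- Eve (knight) says "At least one of us is a knave" - this is TRUE because Olivia is a knave.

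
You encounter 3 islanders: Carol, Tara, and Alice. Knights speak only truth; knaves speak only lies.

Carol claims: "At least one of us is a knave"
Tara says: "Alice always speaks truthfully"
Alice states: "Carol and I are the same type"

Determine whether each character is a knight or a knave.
Carol is a knight.
Tara is a knave.
Alice is a knave.

Verification:
- Carol (knight) says "At least one of us is a knave" - this is TRUE because Tara and Alice are knaves.
- Tara (knave) says "Alice always speaks truthfully" - this is FALSE (a lie) because Alice is a knave.
- Alice (knave) says "Carol and I are the same type" - this is FALSE (a lie) because Alice is a knave and Carol is a knight.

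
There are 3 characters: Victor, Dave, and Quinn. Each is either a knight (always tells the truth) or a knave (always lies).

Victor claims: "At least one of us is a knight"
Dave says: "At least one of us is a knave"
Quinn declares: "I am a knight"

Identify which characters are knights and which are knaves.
Victor is a knight.
Dave is a knight.
Quinn is a knave.

Verification:
- Victor (knight) says "At least one of us is a knight" - this is TRUE because Victor and Dave are knights.
- Dave (knight) says "At least one of us is a knave" - this is TRUE because Quinn is a knave.
- Quinn (knave) says "I am a knight" - this is FALSE (a lie) because Quinn is a knave.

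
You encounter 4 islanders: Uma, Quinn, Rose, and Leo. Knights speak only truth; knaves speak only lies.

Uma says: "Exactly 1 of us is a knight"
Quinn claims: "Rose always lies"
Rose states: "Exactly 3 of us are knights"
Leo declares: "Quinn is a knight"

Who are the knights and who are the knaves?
Uma is a knave.
Quinn is a knight.
Rose is a knave.
Leo is a knight.

Verification:
- Uma (knave) says "Exactly 1 of us is a knight" - this is FALSE (a lie) because there are 2 knights.
- Quinn (knight) says "Rose always lies" - this is TRUE because Rose is a knave.
- Rose (knave) says "Exactly 3 of us are knights" - this is FALSE (a lie) because there are 2 knights.
- Leo (knight) says "Quinn is a knight" - this is TRUE because Quinn is a knight.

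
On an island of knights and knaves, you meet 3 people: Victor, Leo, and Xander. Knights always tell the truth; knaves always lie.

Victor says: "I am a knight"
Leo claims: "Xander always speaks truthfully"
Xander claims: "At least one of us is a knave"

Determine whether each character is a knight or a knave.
Victor is a knave.
Leo is a knight.
Xander is a knight.

Verification:
- Victor (knave) says "I am a knight" - this is FALSE (a lie) because Victor is a knave.
- Leo (knight) says "Xander always speaks truthfully" - this is TRUE because Xander is a knight.
- Xander (knight) says "At least one of us is a knave" - this is TRUE because Victor is a knave.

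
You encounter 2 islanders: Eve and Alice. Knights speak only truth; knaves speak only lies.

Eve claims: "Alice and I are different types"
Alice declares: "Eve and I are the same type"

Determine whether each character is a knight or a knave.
Eve is a knight.
Alice is a knave.

Verification:
- Eve (knight) says "Alice and I are different types" - this is TRUE because Eve is a knight and Alice is a knave.
- Alice (knave) says "Eve and I are the same type" - this is FALSE (a lie) because Alice is a knave and Eve is a knight.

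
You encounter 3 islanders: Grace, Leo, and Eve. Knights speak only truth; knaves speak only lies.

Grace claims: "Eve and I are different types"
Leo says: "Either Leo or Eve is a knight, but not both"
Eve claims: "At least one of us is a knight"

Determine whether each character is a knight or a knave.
Grace is a knave.
Leo is a knave.
Eve is a knave.

Verification:
- Grace (knave) says "Eve and I are different types" - this is FALSE (a lie) because Grace is a knave and Eve is a knave.
- Leo (knave) says "Either Leo or Eve is a knight, but not both" - this is FALSE (a lie) because Leo is a knave and Eve is a knave.
- Eve (knave) says "At least one of us is a knight" - this is FALSE (a lie) because no one is a knight.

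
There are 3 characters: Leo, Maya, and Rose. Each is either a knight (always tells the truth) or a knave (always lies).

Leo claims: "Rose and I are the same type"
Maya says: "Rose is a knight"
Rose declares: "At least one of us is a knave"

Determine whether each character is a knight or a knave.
Leo is a knave.
Maya is a knight.
Rose is a knight.

Verification:
- Leo (knave) says "Rose and I are the same type" - this is FALSE (a lie) because Leo is a knave and Rose is a knight.
- Maya (knight) says "Rose is a knight" - this is TRUE because Rose is a knight.
- Rose (knight) says "At least one of us is a knave" - this is TRUE because Leo is a knave.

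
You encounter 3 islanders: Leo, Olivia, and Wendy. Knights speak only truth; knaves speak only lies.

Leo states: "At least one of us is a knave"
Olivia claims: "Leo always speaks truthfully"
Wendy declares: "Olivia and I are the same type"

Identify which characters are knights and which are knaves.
Leo is a knight.
Olivia is a knight.
Wendy is a knave.

Verification:
- Leo (knight) says "At least one of us is a knave" - this is TRUE because Wendy is a knave.
- Olivia (knight) says "Leo always speaks truthfully" - this is TRUE because Leo is a knight.
- Wendy (knave) says "Olivia and I are the same type" - this is FALSE (a lie) because Wendy is a knave and Olivia is a knight.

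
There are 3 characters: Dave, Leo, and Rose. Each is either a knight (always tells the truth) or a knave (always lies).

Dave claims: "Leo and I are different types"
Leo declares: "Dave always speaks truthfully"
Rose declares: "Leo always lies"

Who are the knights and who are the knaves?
Dave is a knave.
Leo is a knave.
Rose is a knight.

Verification:
- Dave (knave) says "Leo and I are different types" - this is FALSE (a lie) because Dave is a knave and Leo is a knave.
- Leo (knave) says "Dave always speaks truthfully" - this is FALSE (a lie) because Dave is a knave.
- Rose (knight) says "Leo always lies" - this is TRUE because Leo is a knave.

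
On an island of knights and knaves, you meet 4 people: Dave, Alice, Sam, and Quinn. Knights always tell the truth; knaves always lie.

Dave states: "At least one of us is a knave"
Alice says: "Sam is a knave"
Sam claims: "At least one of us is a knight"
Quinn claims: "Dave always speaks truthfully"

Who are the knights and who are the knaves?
Dave is a knight.
Alice is a knave.
Sam is a knight.
Quinn is a knight.

Verification:
- Dave (knight) says "At least one of us is a knave" - this is TRUE because Alice is a knave.
- Alice (knave) says "Sam is a knave" - this is FALSE (a lie) because Sam is a knight.
- Sam (knight) says "At least one of us is a knight" - this is TRUE because Dave, Sam, and Quinn are knights.
- Quinn (knight) says "Dave always speaks truthfully" - this is TRUE because Dave is a knight.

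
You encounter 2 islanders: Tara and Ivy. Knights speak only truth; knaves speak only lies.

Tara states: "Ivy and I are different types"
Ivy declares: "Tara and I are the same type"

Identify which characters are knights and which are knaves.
Tara is a knight.
Ivy is a knave.

Verification:
- Tara (knight) says "Ivy and I are different types" - this is TRUE because Tara is a knight and Ivy is a knave.
- Ivy (knave) says "Tara and I are the same type" - this is FALSE (a lie) because Ivy is a knave and Tara is a knight.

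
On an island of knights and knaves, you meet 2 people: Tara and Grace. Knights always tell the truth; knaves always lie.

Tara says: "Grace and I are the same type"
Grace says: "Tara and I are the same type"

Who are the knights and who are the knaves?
Tara is a knight.
Grace is a knight.

Verification:
- Tara (knight) says "Grace and I are the same type" - this is TRUE because Tara is a knight and Grace is a knight.
- Grace (knight) says "Tara and I are the same type" - this is TRUE because Grace is a knight and Tara is a knight.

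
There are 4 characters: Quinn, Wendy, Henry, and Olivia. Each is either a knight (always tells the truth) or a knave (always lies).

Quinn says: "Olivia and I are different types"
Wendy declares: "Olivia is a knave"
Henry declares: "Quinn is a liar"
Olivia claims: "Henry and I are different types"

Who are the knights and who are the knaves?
Quinn is a knight.
Wendy is a knight.
Henry is a knave.
Olivia is a knave.

Verification:
- Quinn (knight) says "Olivia and I are different types" - this is TRUE because Quinn is a knight and Olivia is a knave.
- Wendy (knight) says "Olivia is a knave" - this is TRUE because Olivia is a knave.
- Henry (knave) says "Quinn is a liar" - this is FALSE (a lie) because Quinn is a knight.
- Olivia (knave) says "Henry and I are different types" - this is FALSE (a lie) because Olivia is a knave and Henry is a knave.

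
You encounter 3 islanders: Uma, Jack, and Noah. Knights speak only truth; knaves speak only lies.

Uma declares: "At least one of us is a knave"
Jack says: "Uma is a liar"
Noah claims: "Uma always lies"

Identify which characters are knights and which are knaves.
Uma is a knight.
Jack is a knave.
Noah is a knave.

Verification:
- Uma (knight) says "At least one of us is a knave" - this is TRUE because Jack and Noah are knaves.
- Jack (knave) says "Uma is a liar" - this is FALSE (a lie) because Uma is a knight.
- Noah (knave) says "Uma always lies" - this is FALSE (a lie) because Uma is a knight.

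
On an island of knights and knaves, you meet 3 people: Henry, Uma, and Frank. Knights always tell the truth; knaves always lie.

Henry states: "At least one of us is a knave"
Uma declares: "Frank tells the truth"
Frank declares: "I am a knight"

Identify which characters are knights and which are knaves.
Henry is a knight.
Uma is a knave.
Frank is a knave.

Verification:
- Henry (knight) says "At least one of us is a knave" - this is TRUE because Uma and Frank are knaves.
- Uma (knave) says "Frank tells the truth" - this is FALSE (a lie) because Frank is a knave.
- Frank (knave) says "I am a knight" - this is FALSE (a lie) because Frank is a knave.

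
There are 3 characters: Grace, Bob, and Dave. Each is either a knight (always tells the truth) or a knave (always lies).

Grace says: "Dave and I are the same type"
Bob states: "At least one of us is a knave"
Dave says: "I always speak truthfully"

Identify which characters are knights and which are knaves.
Grace is a knave.
Bob is a knight.
Dave is a knight.

Verification:
- Grace (knave) says "Dave and I are the same type" - this is FALSE (a lie) because Grace is a knave and Dave is a knight.
- Bob (knight) says "At least one of us is a knave" - this is TRUE because Grace is a knave.
- Dave (knight) says "I always speak truthfully" - this is TRUE because Dave is a knight.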